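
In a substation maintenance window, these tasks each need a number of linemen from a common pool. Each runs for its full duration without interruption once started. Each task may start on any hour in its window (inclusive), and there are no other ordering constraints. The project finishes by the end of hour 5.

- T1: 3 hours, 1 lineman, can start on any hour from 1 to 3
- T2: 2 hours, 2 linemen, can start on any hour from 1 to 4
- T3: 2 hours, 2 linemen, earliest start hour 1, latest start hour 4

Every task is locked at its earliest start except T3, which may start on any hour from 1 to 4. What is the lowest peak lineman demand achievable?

T3@1: h1:5  h2:5  h3:1  h4:0  h5:0 → peak 5
T3@2: h1:3  h2:5  h3:3  h4:0  h5:0 → peak 5
T3@3: h1:3  h2:3  h3:3  h4:2  h5:0 → peak 3
T3@4: h1:3  h2:3  h3:1  h4:2  h5:2 → peak 3
Best is T3@3, peak 3.

3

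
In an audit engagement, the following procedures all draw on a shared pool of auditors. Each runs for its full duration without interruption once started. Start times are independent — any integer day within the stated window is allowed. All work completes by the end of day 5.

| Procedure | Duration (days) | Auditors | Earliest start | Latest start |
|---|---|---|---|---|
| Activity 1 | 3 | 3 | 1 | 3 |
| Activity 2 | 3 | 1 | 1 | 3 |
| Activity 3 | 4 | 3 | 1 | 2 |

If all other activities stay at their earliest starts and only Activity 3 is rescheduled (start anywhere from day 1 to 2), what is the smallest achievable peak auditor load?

Activity 3@1: d1:7  d2:7  d3:7  d4:3  d5:0 → peak 7
Activity 3@2: d1:4  d2:7  d3:7  d4:3  d5:3 → peak 7
Best is Activity 3@1, peak 7.

7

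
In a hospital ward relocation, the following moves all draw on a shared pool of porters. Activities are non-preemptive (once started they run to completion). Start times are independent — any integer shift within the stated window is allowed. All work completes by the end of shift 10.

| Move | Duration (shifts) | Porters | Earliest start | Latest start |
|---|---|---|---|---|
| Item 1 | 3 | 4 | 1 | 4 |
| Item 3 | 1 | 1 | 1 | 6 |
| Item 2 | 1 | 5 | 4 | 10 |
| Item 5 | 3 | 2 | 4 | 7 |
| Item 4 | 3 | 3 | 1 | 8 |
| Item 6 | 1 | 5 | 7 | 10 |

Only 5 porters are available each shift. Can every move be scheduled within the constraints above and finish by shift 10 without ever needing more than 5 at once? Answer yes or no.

yes

Schedule Item 1@1, Item 3@1, Item 2@4, Item 5@5, Item 4@5, Item 6@8: s1:5  s2:4  s3:4  s4:5  s5:5  s6:5  s7:5  s8:5  s9:0  s10:0 — peak 5 ≤ 5.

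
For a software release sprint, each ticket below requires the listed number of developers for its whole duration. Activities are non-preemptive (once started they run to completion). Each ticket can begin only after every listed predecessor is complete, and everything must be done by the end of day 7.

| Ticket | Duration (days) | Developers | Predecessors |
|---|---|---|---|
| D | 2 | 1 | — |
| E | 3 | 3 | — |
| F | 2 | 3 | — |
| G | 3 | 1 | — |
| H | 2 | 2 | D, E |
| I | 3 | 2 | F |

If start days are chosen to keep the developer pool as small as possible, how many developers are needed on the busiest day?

Early-start (D@1, E@1, F@1, G@1, H@4, I@3) gives peak 8: d1:8  d2:8  d3:6  d4:4  d5:4  d6:0  d7:0.
Shift E→3, H→6, I→4.
Schedule D@1, E@3, F@1, G@1, H@6, I@4: d1:5  d2:5  d3:4  d4:5  d5:5  d6:4  d7:2 — peak 5.
Total developer-days = 30 over 7 days ⇒ peak ≥ ⌈30/7⌉ = 5, so 5 is optimal.

5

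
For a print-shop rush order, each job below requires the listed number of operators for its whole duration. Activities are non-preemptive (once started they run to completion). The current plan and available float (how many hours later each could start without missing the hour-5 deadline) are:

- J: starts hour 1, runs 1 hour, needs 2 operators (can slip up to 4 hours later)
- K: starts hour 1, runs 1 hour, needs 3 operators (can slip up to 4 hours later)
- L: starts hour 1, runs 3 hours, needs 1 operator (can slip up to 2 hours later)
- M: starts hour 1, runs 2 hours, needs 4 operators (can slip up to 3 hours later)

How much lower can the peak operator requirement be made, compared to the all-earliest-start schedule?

6

Early-start peak: h1:10  h2:5  h3:1  h4:0  h5:0 ⇒ 10.
Leveled (J@1, K@2, L@1, M@4): h1:3  h2:4  h3:1  h4:4  h5:4 ⇒ 4.
Reduction 10 − 4 = 6.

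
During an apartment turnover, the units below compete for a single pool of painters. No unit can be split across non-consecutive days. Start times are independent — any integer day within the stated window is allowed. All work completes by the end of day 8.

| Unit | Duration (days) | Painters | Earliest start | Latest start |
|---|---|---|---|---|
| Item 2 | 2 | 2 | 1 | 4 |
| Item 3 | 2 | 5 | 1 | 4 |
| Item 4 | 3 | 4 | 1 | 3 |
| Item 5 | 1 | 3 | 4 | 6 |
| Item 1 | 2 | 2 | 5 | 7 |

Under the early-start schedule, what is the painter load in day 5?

At early start, day 5 has: Item 1.
Demand: 2 = 2.

2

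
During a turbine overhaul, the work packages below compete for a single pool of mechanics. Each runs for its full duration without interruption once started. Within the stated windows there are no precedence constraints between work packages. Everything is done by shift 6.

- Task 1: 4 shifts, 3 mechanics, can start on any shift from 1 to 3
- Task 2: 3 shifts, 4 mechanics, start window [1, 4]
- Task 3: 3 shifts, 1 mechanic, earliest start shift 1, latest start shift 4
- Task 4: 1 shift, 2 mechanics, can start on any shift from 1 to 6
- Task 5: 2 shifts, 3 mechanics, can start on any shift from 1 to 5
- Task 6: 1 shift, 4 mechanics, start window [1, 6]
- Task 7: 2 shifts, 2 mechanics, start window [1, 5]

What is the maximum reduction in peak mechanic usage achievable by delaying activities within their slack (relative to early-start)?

11

Early-start peak: s1:19  s2:13  s3:8  s4:3  s5:0  s6:0 ⇒ 19.
Leveled (Task 1@1, Task 2@1, Task 3@1, Task 4@4, Task 5@4, Task 6@6, Task 7@5): s1:8  s2:8  s3:8  s4:8  s5:5  s6:6 ⇒ 8.
Reduction 19 − 8 = 11.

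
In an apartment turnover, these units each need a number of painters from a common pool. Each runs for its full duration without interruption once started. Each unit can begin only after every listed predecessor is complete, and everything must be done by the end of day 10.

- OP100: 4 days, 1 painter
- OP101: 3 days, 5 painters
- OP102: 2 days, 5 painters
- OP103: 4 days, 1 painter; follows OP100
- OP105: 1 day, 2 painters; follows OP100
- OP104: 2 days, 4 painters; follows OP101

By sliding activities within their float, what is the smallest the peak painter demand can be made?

Early-start (OP100@1, OP101@1, OP102@1, OP103@5, OP105@5, OP104@4) gives peak 11: d1:11  d2:11  d3:6  d4:5  d5:7  d6:1  d7:1  d8:1  d9:0  d10:0.
Shift OP102→4, OP105→6, OP104→7.
Schedule OP100@1, OP101@1, OP102@4, OP103@5, OP105@6, OP104@7: d1:6  d2:6  d3:6  d4:6  d5:6  d6:3  d7:5  d8:5  d9:0  d10:0 — peak 6.

6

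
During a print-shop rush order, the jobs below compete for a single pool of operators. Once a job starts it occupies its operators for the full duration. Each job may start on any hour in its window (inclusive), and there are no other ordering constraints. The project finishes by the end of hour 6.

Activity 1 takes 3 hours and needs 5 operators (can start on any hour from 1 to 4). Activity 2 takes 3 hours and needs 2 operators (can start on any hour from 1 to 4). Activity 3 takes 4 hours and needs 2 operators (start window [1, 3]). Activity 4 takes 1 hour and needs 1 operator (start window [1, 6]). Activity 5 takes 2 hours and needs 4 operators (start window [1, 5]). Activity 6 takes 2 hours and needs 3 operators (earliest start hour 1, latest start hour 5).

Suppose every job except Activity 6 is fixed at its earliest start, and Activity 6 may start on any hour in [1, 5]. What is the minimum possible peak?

Activity 6@1: h1:17  h2:16  h3:9  h4:2  h5:0  h6:0 → peak 17
Activity 6@2: h1:14  h2:16  h3:12  h4:2  h5:0  h6:0 → peak 16
Activity 6@3: h1:14  h2:13  h3:12  h4:5  h5:0  h6:0 → peak 14
Activity 6@4: h1:14  h2:13  h3:9  h4:5  h5:3  h6:0 → peak 14
Activity 6@5: h1:14  h2:13  h3:9  h4:2  h5:3  h6:3 → peak 14
Best is Activity 6@3, peak 14.

14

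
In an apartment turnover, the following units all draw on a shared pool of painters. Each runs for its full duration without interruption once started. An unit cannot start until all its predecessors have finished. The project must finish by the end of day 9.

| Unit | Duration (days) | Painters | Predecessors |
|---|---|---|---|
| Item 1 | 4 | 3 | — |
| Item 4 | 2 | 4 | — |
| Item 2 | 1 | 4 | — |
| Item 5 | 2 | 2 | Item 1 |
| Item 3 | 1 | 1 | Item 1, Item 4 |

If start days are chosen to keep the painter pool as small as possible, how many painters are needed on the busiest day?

Early-start (Item 1@1, Item 4@1, Item 2@1, Item 5@5, Item 3@5) gives peak 11: d1:11  d2:7  d3:3  d4:3  d5:3  d6:2  d7:0  d8:0  d9:0.
Shift Item 4→5, Item 2→7, Item 5→8, Item 3→8.
Schedule Item 1@1, Item 4@5, Item 2@7, Item 5@8, Item 3@8: d1:3  d2:3  d3:3  d4:3  d5:4  d6:4  d7:4  d8:3  d9:2 — peak 4.
Total painter-days = 29 over 9 days ⇒ peak ≥ ⌈29/9⌉ = 4, so 4 is optimal.

4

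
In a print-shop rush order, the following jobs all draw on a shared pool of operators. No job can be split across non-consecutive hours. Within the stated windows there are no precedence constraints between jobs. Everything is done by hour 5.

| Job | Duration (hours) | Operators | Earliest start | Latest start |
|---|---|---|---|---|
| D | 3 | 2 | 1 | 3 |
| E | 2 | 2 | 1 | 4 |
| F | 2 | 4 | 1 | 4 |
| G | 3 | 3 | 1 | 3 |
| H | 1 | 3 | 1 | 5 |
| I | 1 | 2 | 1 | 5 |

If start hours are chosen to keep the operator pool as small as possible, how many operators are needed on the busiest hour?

7

Early-start (D@1, E@1, F@1, G@1, H@1, I@1) gives peak 16: h1:16  h2:11  h3:5  h4:0  h5:0.
Shift F→4, H→4, I→3.
Schedule D@1, E@1, F@4, G@1, H@4, I@3: h1:7  h2:7  h3:7  h4:7  h5:4 — peak 7.
Total operator-hours = 32 over 5 hours ⇒ peak ≥ ⌈32/5⌉ = 7, so 7 is optimal.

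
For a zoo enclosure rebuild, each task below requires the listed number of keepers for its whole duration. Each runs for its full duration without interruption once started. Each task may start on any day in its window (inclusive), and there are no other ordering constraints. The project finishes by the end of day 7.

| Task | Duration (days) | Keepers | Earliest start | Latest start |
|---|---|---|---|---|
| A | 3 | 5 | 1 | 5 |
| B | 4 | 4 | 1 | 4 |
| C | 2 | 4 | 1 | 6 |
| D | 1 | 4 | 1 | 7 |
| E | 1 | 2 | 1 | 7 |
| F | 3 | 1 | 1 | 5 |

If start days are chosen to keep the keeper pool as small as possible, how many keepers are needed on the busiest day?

Early-start (A@1, B@1, C@1, D@1, E@1, F@1) gives peak 20: d1:20  d2:14  d3:10  d4:4  d5:0  d6:0  d7:0.
Shift B→4, C→4, D→6.
Schedule A@1, B@4, C@4, D@6, E@1, F@1: d1:8  d2:6  d3:6  d4:8  d5:8  d6:8  d7:4 — peak 8.

8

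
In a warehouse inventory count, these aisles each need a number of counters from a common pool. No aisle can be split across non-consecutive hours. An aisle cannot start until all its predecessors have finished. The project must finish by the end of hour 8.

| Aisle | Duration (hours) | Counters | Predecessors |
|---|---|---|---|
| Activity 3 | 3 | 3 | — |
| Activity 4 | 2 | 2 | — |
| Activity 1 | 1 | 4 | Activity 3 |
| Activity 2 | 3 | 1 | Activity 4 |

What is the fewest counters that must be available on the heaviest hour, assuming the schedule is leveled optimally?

4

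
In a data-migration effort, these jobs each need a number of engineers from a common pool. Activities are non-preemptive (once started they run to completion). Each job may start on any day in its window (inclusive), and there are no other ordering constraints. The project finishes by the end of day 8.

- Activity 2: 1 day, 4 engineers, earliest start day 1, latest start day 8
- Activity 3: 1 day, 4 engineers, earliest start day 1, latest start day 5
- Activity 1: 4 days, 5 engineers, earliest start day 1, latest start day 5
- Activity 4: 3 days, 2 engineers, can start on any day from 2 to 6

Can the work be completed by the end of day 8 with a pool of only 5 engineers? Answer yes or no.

The minimum achievable peak is 6; 5 < 6, so no feasible schedule stays within the cap.

no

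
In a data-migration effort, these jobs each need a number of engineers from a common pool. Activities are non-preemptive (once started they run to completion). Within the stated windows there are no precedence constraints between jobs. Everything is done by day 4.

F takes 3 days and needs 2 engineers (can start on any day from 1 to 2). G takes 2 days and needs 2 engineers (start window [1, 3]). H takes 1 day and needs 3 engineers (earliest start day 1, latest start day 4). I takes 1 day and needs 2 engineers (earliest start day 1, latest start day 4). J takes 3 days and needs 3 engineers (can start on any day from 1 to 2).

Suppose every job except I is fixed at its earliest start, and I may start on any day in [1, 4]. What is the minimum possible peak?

10

I@1: d1:12  d2:7  d3:5  d4:0 → peak 12
I@2: d1:10  d2:9  d3:5  d4:0 → peak 10
I@3: d1:10  d2:7  d3:7  d4:0 → peak 10
I@4: d1:10  d2:7  d3:5  d4:2 → peak 10
Best is I@2, peak 10.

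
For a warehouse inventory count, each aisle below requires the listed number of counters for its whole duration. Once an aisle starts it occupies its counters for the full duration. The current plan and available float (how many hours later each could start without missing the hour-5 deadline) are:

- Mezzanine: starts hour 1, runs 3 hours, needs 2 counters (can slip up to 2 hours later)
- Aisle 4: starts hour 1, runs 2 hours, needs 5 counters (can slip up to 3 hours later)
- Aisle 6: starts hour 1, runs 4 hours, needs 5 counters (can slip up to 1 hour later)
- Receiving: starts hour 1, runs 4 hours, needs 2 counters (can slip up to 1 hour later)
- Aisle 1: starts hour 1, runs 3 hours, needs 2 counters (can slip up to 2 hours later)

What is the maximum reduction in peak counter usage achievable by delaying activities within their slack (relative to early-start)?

4

Early-start peak: h1:16  h2:16  h3:11  h4:7  h5:0 ⇒ 16.
Leveled (Mezzanine@1, Aisle 4@4, Aisle 6@1, Receiving@1, Aisle 1@1): h1:11  h2:11  h3:11  h4:12  h5:5 ⇒ 12.
Reduction 16 − 12 = 4.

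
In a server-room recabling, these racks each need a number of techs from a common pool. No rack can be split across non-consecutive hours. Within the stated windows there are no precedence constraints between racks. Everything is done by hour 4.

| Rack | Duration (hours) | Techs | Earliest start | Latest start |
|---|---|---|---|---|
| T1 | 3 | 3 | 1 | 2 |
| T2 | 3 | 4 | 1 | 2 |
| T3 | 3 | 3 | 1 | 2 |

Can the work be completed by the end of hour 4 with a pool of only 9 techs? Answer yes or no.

no

The minimum achievable peak is 10; 9 < 10, so no feasible schedule stays within the cap.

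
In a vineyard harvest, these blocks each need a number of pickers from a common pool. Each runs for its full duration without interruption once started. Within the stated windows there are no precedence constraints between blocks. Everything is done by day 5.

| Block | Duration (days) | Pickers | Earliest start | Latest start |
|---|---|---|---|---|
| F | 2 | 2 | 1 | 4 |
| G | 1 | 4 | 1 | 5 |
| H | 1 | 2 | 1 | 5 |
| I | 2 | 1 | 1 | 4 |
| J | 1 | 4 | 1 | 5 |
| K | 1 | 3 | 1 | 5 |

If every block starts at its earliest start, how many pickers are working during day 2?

At early start, day 2 has: F, I.
Demand: 2 + 1 = 3.

3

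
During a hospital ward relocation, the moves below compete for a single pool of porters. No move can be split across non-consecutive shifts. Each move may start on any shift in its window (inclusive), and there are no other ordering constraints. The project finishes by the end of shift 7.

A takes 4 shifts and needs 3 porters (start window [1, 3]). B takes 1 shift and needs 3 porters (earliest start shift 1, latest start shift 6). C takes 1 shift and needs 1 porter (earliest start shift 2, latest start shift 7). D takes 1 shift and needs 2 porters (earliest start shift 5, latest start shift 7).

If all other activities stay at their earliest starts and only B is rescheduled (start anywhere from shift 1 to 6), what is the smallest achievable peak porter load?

B@1: s1:6  s2:4  s3:3  s4:3  s5:2  s6:0  s7:0 → peak 6
B@2: s1:3  s2:7  s3:3  s4:3  s5:2  s6:0  s7:0 → peak 7
B@3: s1:3  s2:4  s3:6  s4:3  s5:2  s6:0  s7:0 → peak 6
B@4: s1:3  s2:4  s3:3  s4:6  s5:2  s6:0  s7:0 → peak 6
B@5: s1:3  s2:4  s3:3  s4:3  s5:5  s6:0  s7:0 → peak 5
B@6: s1:3  s2:4  s3:3  s4:3  s5:2  s6:3  s7:0 → peak 4
Best is B@6, peak 4.

4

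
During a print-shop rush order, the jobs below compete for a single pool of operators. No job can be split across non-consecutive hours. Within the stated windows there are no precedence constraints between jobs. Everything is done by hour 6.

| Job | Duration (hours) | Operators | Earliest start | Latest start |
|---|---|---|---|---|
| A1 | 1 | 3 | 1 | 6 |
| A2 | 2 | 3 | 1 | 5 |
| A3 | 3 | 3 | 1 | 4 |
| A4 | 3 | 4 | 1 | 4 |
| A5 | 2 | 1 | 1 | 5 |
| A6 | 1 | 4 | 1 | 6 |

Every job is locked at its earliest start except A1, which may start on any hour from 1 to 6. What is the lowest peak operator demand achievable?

15

A1@1: h1:18  h2:11  h3:7  h4:0  h5:0  h6:0 → peak 18
A1@2: h1:15  h2:14  h3:7  h4:0  h5:0  h6:0 → peak 15
A1@3: h1:15  h2:11  h3:10  h4:0  h5:0  h6:0 → peak 15
A1@4: h1:15  h2:11  h3:7  h4:3  h5:0  h6:0 → peak 15
A1@5: h1:15  h2:11  h3:7  h4:0  h5:3  h6:0 → peak 15
A1@6: h1:15  h2:11  h3:7  h4:0  h5:0  h6:3 → peak 15
Best is A1@2, peak 15.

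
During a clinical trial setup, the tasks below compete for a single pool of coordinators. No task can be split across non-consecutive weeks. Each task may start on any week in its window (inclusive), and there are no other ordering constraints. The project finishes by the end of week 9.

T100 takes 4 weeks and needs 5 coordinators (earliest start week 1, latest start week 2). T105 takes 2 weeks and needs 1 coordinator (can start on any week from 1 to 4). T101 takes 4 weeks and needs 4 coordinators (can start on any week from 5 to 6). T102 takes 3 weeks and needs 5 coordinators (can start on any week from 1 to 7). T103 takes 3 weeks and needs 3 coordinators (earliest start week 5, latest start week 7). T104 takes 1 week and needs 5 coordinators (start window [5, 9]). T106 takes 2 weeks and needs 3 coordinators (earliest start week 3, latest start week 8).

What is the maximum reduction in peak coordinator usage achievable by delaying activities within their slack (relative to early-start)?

Early-start peak: w1:11  w2:11  w3:13  w4:8  w5:12  w6:7  w7:7  w8:4  w9:0 ⇒ 13.
Leveled (T100@1, T105@1, T101@5, T102@3, T103@6, T104@9, T106@6): w1:6  w2:6  w3:10  w4:10  w5:9  w6:10  w7:10  w8:7  w9:5 ⇒ 10.
Reduction 13 − 10 = 3.

3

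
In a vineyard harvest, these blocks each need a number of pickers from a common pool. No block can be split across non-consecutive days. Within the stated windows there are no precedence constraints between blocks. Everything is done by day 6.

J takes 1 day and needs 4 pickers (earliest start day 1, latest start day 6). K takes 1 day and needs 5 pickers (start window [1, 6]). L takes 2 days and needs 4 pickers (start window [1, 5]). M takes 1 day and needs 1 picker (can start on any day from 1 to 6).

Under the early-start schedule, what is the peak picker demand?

14

Early-start schedule: J@1, K@1, L@1, M@1.
Load per day: day 1: 14, day 2: 4, day 3: 0, day 4: 0, day 5: 0, day 6: 0.
Peak is 14.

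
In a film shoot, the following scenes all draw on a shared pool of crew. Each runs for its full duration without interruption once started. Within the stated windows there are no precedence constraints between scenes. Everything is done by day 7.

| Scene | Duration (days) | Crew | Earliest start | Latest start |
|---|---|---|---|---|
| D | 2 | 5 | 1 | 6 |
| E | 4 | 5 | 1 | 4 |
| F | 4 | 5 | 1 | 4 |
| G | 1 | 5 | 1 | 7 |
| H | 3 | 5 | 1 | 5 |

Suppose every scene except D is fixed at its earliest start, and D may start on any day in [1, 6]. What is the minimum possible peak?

D@1: d1:25  d2:20  d3:15  d4:10  d5:0  d6:0  d7:0 → peak 25
D@2: d1:20  d2:20  d3:20  d4:10  d5:0  d6:0  d7:0 → peak 20
D@3: d1:20  d2:15  d3:20  d4:15  d5:0  d6:0  d7:0 → peak 20
D@4: d1:20  d2:15  d3:15  d4:15  d5:5  d6:0  d7:0 → peak 20
D@5: d1:20  d2:15  d3:15  d4:10  d5:5  d6:5  d7:0 → peak 20
D@6: d1:20  d2:15  d3:15  d4:10  d5:0  d6:5  d7:5 → peak 20
Best is D@2, peak 20.

20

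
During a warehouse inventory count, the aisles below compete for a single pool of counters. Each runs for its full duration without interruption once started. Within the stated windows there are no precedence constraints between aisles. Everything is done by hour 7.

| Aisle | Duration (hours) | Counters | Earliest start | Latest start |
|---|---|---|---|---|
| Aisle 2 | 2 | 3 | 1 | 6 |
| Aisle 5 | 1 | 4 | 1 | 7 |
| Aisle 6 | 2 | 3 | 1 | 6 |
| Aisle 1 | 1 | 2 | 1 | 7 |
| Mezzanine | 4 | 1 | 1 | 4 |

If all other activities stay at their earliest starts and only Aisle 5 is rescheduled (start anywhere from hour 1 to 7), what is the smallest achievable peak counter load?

9

Aisle 5@1: h1:13  h2:7  h3:1  h4:1  h5:0  h6:0  h7:0 → peak 13
Aisle 5@2: h1:9  h2:11  h3:1  h4:1  h5:0  h6:0  h7:0 → peak 11
Aisle 5@3: h1:9  h2:7  h3:5  h4:1  h5:0  h6:0  h7:0 → peak 9
Aisle 5@4: h1:9  h2:7  h3:1  h4:5  h5:0  h6:0  h7:0 → peak 9
Aisle 5@5: h1:9  h2:7  h3:1  h4:1  h5:4  h6:0  h7:0 → peak 9
Aisle 5@6: h1:9  h2:7  h3:1  h4:1  h5:0  h6:4  h7:0 → peak 9
Aisle 5@7: h1:9  h2:7  h3:1  h4:1  h5:0  h6:0  h7:4 → peak 9
Best is Aisle 5@3, peak 9.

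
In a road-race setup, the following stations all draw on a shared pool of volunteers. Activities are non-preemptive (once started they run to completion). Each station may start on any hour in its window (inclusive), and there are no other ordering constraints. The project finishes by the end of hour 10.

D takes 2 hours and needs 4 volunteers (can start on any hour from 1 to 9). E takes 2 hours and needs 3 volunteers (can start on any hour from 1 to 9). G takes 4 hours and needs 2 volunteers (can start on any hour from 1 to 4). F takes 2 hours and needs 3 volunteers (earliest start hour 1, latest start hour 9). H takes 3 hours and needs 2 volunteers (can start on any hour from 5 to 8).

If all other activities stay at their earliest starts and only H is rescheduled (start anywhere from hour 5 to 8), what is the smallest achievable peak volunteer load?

12

H@5: h1:12  h2:12  h3:2  h4:2  h5:2  h6:2  h7:2  h8:0  h9:0  h10:0 → peak 12
H@6: h1:12  h2:12  h3:2  h4:2  h5:0  h6:2  h7:2  h8:2  h9:0  h10:0 → peak 12
H@7: h1:12  h2:12  h3:2  h4:2  h5:0  h6:0  h7:2  h8:2  h9:2  h10:0 → peak 12
H@8: h1:12  h2:12  h3:2  h4:2  h5:0  h6:0  h7:0  h8:2  h9:2  h10:2 → peak 12
Best is H@5, peak 12.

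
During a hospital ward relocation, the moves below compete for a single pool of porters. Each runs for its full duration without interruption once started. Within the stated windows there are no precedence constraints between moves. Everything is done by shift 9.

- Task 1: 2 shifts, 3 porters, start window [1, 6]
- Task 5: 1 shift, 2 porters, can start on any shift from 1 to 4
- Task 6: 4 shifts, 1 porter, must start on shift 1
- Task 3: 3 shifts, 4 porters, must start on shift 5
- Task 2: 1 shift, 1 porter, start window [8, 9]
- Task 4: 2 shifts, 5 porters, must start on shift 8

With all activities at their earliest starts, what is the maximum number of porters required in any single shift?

6

Early-start schedule: Task 1@1, Task 5@1, Task 6@1, Task 3@5, Task 2@8, Task 4@8.
Load per shift: shift 1: 6, shift 2: 4, shift 3: 1, shift 4: 1, shift 5: 4, shift 6: 4, shift 7: 4, shift 8: 6, shift 9: 5.
Peak is 6.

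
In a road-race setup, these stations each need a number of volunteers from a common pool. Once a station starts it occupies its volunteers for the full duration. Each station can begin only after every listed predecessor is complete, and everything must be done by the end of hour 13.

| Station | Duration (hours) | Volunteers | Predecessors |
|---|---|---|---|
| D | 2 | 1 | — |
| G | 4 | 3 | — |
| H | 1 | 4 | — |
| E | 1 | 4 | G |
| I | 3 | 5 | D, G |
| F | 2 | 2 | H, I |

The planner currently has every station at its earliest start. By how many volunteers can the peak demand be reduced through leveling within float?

4

Early-start peak: h1:8  h2:4  h3:3  h4:3  h5:9  h6:5  h7:5  h8:2  h9:2  h10:0  h11:0  h12:0  h13:0 ⇒ 9.
Leveled (D@1, G@1, H@5, E@6, I@7, F@10): h1:4  h2:4  h3:3  h4:3  h5:4  h6:4  h7:5  h8:5  h9:5  h10:2  h11:2  h12:0  h13:0 ⇒ 5.
Reduction 9 − 5 = 4.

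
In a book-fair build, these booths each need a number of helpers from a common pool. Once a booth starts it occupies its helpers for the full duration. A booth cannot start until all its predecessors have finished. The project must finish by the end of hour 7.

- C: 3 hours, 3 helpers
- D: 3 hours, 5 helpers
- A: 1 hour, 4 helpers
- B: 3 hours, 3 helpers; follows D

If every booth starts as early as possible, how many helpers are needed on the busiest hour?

Early-start schedule: C@1, D@1, A@1, B@4.
Load per hour: hour 1: 12, hour 2: 8, hour 3: 8, hour 4: 3, hour 5: 3, hour 6: 3, hour 7: 0.
Peak is 12.

12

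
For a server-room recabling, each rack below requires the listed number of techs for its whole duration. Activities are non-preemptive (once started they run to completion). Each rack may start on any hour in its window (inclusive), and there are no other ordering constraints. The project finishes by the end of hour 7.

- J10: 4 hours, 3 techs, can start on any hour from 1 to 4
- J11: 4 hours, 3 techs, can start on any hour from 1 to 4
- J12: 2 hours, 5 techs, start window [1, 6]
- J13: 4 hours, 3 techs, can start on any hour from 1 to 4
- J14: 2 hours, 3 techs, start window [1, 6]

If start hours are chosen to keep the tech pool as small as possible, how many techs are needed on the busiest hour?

Early-start (J10@1, J11@1, J12@1, J13@1, J14@1) gives peak 17: h1:17  h2:17  h3:9  h4:9  h5:0  h6:0  h7:0.
Shift J12→5, J14→5.
Schedule J10@1, J11@1, J12@5, J13@1, J14@5: h1:9  h2:9  h3:9  h4:9  h5:8  h6:8  h7:0 — peak 9.

9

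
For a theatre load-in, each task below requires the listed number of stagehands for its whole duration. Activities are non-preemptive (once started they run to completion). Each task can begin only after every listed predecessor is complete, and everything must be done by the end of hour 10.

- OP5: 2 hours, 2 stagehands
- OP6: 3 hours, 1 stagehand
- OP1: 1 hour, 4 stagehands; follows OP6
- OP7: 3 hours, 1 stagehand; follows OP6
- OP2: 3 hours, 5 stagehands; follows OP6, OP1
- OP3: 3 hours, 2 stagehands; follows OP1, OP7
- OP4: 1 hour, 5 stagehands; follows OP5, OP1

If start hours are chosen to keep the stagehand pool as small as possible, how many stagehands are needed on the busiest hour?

7

Early-start (OP5@1, OP6@1, OP1@4, OP7@4, OP2@5, OP3@7, OP4@5) gives peak 11: h1:3  h2:3  h3:1  h4:5  h5:11  h6:6  h7:7  h8:2  h9:2  h10:0.
Shift OP4→8.
Schedule OP5@1, OP6@1, OP1@4, OP7@4, OP2@5, OP3@7, OP4@8: h1:3  h2:3  h3:1  h4:5  h5:6  h6:6  h7:7  h8:7  h9:2  h10:0 — peak 7.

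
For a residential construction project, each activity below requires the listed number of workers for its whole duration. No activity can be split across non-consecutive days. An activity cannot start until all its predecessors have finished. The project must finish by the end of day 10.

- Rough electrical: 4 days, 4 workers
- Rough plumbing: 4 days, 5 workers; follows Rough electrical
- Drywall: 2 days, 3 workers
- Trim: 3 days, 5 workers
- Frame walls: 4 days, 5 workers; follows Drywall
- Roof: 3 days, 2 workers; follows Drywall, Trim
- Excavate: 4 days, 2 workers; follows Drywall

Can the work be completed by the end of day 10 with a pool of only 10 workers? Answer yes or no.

no

The minimum achievable peak is 11; 10 < 11, so no feasible schedule stays within the cap.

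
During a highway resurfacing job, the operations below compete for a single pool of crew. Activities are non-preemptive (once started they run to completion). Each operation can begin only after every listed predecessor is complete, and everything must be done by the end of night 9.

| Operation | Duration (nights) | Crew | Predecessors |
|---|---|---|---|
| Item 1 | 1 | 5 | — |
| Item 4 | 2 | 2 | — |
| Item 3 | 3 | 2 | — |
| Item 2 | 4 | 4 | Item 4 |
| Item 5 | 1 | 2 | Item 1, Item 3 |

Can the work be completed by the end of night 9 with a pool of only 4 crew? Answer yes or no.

The minimum achievable peak is 5; 4 < 5, so no feasible schedule stays within the cap.

no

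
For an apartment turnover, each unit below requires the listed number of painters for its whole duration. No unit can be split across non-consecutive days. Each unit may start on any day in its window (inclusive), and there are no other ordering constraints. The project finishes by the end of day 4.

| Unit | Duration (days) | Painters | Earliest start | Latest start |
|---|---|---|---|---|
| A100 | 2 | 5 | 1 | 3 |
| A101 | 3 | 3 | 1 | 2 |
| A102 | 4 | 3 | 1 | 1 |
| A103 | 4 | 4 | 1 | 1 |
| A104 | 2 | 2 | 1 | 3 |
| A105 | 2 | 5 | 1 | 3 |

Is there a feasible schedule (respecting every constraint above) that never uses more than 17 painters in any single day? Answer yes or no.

yes

Schedule A100@1, A101@1, A102@1, A103@1, A104@1, A105@3: d1:17  d2:17  d3:15  d4:12 — peak 17 ≤ 17.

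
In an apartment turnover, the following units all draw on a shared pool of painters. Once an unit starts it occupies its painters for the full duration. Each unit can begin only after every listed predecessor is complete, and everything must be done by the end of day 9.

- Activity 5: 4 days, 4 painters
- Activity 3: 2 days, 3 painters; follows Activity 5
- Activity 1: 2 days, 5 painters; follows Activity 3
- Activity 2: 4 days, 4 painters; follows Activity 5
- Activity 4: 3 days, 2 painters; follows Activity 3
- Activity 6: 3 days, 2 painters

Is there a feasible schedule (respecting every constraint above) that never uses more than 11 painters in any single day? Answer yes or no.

Schedule Activity 5@1, Activity 3@5, Activity 1@7, Activity 2@5, Activity 4@7, Activity 6@1: d1:6  d2:6  d3:6  d4:4  d5:7  d6:7  d7:11  d8:11  d9:2 — peak 11 ≤ 11.

yes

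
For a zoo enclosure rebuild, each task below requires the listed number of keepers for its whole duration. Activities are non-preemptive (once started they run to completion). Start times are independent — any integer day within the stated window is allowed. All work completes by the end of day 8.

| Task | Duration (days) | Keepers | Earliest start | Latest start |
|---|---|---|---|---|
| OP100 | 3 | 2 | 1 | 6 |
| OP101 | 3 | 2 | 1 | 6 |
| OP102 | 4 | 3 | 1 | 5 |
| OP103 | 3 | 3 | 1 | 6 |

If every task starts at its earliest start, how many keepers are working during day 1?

10

At early start, day 1 has: OP100, OP101, OP102, OP103.
Demand: 2 + 2 + 3 + 3 = 10.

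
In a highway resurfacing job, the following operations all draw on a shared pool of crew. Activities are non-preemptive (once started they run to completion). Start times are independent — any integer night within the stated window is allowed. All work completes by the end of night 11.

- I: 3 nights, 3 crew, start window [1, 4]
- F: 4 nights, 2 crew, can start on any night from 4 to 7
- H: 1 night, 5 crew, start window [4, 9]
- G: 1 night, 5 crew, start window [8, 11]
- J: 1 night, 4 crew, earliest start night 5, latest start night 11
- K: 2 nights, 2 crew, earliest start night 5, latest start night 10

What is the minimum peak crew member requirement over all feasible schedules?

Early-start (I@1, F@4, H@4, G@8, J@5, K@5) gives peak 8: n1:3  n2:3  n3:3  n4:7  n5:8  n6:4  n7:2  n8:5  n9:0  n10:0  n11:0.
Shift H→8, G→9, J→10.
Schedule I@1, F@4, H@8, G@9, J@10, K@5: n1:3  n2:3  n3:3  n4:2  n5:4  n6:4  n7:2  n8:5  n9:5  n10:4  n11:0 — peak 5.

5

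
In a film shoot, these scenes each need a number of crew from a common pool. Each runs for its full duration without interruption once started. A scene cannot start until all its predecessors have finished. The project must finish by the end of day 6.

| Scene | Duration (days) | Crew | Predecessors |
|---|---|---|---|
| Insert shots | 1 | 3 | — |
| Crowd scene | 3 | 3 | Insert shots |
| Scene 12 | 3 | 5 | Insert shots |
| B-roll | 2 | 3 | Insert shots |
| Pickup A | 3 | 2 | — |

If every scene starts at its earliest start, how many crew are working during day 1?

5

At early start, day 1 has: Insert shots, Pickup A.
Demand: 3 + 2 = 5.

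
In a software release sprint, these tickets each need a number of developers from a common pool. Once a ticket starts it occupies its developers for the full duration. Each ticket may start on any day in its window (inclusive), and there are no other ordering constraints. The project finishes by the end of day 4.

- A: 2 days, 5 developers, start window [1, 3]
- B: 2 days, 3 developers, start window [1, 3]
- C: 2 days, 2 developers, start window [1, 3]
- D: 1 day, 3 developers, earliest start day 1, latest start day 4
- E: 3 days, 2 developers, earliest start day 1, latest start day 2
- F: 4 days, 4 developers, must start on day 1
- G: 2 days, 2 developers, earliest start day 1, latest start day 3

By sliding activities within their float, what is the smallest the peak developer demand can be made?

13

Early-start (A@1, B@1, C@1, D@1, E@1, F@1, G@1) gives peak 21: d1:21  d2:18  d3:6  d4:4.
Shift B→3, D→4, G→3.
Schedule A@1, B@3, C@1, D@4, E@1, F@1, G@3: d1:13  d2:13  d3:11  d4:12 — peak 13.
Total developer-days = 49 over 4 days ⇒ peak ≥ ⌈49/4⌉ = 13, so 13 is optimal.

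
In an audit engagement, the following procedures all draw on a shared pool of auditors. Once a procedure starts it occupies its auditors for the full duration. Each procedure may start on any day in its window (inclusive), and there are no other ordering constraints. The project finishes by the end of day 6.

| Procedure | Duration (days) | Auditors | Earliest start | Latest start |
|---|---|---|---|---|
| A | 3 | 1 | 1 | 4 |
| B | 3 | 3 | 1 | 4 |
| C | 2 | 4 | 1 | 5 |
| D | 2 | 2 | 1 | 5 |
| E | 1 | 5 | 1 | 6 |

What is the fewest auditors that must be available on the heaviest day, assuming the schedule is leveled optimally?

Early-start (A@1, B@1, C@1, D@1, E@1) gives peak 15: d1:15  d2:10  d3:4  d4:0  d5:0  d6:0.
Shift B→3, D→4, E→6.
Schedule A@1, B@3, C@1, D@4, E@6: d1:5  d2:5  d3:4  d4:5  d5:5  d6:5 — peak 5.
Total auditor-days = 29 over 6 days ⇒ peak ≥ ⌈29/6⌉ = 5, so 5 is optimal.

5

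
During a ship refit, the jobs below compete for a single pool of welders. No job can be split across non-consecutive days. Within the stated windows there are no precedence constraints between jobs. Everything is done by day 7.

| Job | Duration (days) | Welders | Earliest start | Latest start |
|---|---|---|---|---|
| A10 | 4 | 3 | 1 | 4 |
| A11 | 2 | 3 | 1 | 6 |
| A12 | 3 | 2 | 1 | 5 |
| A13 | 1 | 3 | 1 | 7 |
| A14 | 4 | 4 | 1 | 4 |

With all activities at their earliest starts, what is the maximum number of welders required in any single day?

15

Early-start schedule: A10@1, A11@1, A12@1, A13@1, A14@1.
Load per day: day 1: 15, day 2: 12, day 3: 9, day 4: 7, day 5: 0, day 6: 0, day 7: 0.
Peak is 15.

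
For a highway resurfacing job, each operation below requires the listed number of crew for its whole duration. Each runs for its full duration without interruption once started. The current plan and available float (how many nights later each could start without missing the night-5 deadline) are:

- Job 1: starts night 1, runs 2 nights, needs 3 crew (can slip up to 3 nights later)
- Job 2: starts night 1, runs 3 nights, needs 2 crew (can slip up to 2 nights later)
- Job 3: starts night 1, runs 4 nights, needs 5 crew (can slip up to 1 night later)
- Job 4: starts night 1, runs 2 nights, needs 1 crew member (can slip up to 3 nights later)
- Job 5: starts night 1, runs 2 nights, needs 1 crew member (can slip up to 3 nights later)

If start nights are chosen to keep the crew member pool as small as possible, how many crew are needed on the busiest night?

9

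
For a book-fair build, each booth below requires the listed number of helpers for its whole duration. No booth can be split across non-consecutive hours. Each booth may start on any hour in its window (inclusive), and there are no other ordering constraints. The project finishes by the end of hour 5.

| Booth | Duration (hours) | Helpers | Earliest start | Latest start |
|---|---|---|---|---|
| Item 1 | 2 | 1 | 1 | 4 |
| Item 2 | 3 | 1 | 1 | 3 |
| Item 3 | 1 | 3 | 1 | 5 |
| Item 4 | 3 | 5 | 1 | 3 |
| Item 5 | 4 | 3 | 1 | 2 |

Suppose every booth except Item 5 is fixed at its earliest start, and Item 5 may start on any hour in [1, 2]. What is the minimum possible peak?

10

Item 5@1: h1:13  h2:10  h3:9  h4:3  h5:0 → peak 13
Item 5@2: h1:10  h2:10  h3:9  h4:3  h5:3 → peak 10
Best is Item 5@2, peak 10.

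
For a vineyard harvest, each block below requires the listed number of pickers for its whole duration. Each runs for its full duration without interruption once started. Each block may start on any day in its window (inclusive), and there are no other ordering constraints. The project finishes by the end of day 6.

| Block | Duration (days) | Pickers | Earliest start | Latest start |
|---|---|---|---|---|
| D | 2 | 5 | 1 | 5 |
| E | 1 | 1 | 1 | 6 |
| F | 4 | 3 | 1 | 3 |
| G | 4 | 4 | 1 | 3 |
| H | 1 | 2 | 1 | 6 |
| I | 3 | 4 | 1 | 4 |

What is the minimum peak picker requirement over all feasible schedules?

Early-start (D@1, E@1, F@1, G@1, H@1, I@1) gives peak 19: d1:19  d2:16  d3:11  d4:7  d5:0  d6:0.
Shift G→3, I→3.
Schedule D@1, E@1, F@1, G@3, H@1, I@3: d1:11  d2:8  d3:11  d4:11  d5:8  d6:4 — peak 11.

11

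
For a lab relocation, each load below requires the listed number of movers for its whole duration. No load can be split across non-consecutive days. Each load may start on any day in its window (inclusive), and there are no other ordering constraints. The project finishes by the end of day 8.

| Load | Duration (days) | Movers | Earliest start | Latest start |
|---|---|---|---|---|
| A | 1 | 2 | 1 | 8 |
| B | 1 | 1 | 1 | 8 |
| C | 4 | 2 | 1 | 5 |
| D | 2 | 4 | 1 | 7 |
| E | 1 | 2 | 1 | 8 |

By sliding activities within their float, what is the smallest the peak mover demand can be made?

Early-start (A@1, B@1, C@1, D@1, E@1) gives peak 11: d1:11  d2:6  d3:2  d4:2  d5:0  d6:0  d7:0  d8:0.
Shift C→2, D→6, E→2.
Schedule A@1, B@1, C@2, D@6, E@2: d1:3  d2:4  d3:2  d4:2  d5:2  d6:4  d7:4  d8:0 — peak 4.

4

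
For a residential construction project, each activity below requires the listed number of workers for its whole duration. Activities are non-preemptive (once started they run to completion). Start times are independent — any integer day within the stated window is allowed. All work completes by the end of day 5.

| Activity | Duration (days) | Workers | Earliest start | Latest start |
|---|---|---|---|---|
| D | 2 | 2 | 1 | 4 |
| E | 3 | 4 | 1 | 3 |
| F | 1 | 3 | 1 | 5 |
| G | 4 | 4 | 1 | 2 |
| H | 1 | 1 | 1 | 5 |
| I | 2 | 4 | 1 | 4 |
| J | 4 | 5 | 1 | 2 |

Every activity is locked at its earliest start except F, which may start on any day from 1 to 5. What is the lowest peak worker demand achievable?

F@1: d1:23  d2:19  d3:13  d4:9  d5:0 → peak 23
F@2: d1:20  d2:22  d3:13  d4:9  d5:0 → peak 22
F@3: d1:20  d2:19  d3:16  d4:9  d5:0 → peak 20
F@4: d1:20  d2:19  d3:13  d4:12  d5:0 → peak 20
F@5: d1:20  d2:19  d3:13  d4:9  d5:3 → peak 20
Best is F@3, peak 20.

20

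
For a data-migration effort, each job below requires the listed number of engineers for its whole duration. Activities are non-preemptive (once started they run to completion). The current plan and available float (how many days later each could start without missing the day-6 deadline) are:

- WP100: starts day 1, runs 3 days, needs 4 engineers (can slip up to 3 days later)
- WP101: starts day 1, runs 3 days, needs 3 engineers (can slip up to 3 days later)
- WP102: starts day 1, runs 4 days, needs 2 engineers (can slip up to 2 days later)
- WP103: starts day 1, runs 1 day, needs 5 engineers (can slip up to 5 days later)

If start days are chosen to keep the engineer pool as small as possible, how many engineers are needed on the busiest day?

Early-start (WP100@1, WP101@1, WP102@1, WP103@1) gives peak 14: d1:14  d2:9  d3:9  d4:2  d5:0  d6:0.
Shift WP101→4, WP103→5.
Schedule WP100@1, WP101@4, WP102@1, WP103@5: d1:6  d2:6  d3:6  d4:5  d5:8  d6:3 — peak 8.

8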